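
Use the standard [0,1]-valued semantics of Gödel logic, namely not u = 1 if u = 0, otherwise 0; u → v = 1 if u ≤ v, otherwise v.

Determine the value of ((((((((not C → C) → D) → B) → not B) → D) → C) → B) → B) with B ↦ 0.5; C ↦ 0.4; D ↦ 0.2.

not C: Gödel ¬ of 0.4 = 0 (operand ≠ 0)
(not C → C): 0 ≤ 0.4, so result = 1
((not C → C) → D): 1 > 0.2, so result = 0.2
(((not C → C) → D) → B): 0.2 ≤ 0.5, so result = 1
not B: Gödel ¬ of 0.5 = 0 (operand ≠ 0)
((((not C → C) → D) → B) → not B): 1 > 0, so result = 0
(((((not C → C) → D) → B) → not B) → D): 0 ≤ 0.2, so result = 1
((((((not C → C) → D) → B) → not B) → D) → C): 1 > 0.4, so result = 0.4
(((((((not C → C) → D) → B) → not B) → D) → C) → B): 0.4 ≤ 0.5, so result = 1
((((((((not C → C) → D) → B) → not B) → D) → C) → B) → B): 1 > 0.5, so result = 0.5

0.50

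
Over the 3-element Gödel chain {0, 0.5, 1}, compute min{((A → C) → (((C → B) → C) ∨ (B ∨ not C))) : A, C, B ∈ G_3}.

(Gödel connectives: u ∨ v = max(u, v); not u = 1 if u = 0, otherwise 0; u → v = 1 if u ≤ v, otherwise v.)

The minimum is attained at A = 0, C = 0.5, B = 0.5:
  (A → C): 0 ≤ 0.5, so result = 1
  (C → B): 0.5 ≤ 0.5, so result = 1
  ((C → B) → C): 1 > 0.5, so result = 0.5
  not C: Gödel ¬ of 0.5 = 0 (operand ≠ 0)
  (B ∨ not C) = max(0.5, 0) = 0.5
  (((C → B) → C) ∨ (B ∨ not C)) = max(0.5, 0.5) = 0.5
  ((A → C) → (((C → B) → C) ∨ (B ∨ not C))): 1 > 0.5, so result = 0.5
Checking all 27 assignments confirms none give a value below 0.50.

0.50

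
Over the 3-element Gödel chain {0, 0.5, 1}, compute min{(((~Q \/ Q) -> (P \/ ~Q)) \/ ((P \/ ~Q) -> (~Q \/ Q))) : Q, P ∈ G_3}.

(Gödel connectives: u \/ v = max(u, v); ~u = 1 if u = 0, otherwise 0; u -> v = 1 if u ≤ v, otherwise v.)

Every assignment gives 1. For instance at Q = 0, P = 0:
  ~Q: Gödel ¬ of 0 = 1 (operand is 0)
  (~Q \/ Q) = max(1, 0) = 1
  ~Q: Gödel ¬ of 0 = 1 (operand is 0)
  (P \/ ~Q) = max(0, 1) = 1
  ((~Q \/ Q) -> (P \/ ~Q)): 1 ≤ 1, so result = 1
  ~Q: Gödel ¬ of 0 = 1 (operand is 0)
  (P \/ ~Q) = max(0, 1) = 1
  ~Q: Gödel ¬ of 0 = 1 (operand is 0)
  (~Q \/ Q) = max(1, 0) = 1
  ((P \/ ~Q) -> (~Q \/ Q)): 1 ≤ 1, so result = 1
  (((~Q \/ Q) -> (P \/ ~Q)) \/ ((P \/ ~Q) -> (~Q \/ Q))) = max(1, 1) = 1
All 9 assignments give value 1 — the formula is a G_3-tautology.

1.00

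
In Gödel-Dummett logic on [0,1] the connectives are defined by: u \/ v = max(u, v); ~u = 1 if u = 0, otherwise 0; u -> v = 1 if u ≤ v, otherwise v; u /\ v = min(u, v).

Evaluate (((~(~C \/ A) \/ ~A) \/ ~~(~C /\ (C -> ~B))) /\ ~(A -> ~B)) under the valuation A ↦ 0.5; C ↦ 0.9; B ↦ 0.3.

0.00

~C: Gödel ¬ of 0.9 = 0 (operand ≠ 0)
(~C \/ A) = max(0, 0.5) = 0.5
~(~C \/ A): Gödel ¬ of 0.5 = 0 (operand ≠ 0)
~A: Gödel ¬ of 0.5 = 0 (operand ≠ 0)
(~(~C \/ A) \/ ~A) = max(0, 0) = 0
~C: Gödel ¬ of 0.9 = 0 (operand ≠ 0)
~B: Gödel ¬ of 0.3 = 0 (operand ≠ 0)
(C -> ~B): 0.9 > 0, so result = 0
(~C /\ (C -> ~B)) = min(0, 0) = 0
~(~C /\ (C -> ~B)): Gödel ¬ of 0 = 1 (operand is 0)
~~(~C /\ (C -> ~B)): Gödel ¬ of 1 = 0 (operand ≠ 0)
((~(~C \/ A) \/ ~A) \/ ~~(~C /\ (C -> ~B))) = max(0, 0) = 0
~B: Gödel ¬ of 0.3 = 0 (operand ≠ 0)
(A -> ~B): 0.5 > 0, so result = 0
~(A -> ~B): Gödel ¬ of 0 = 1 (operand is 0)
(((~(~C \/ A) \/ ~A) \/ ~~(~C /\ (C -> ~B))) /\ ~(A -> ~B)) = min(0, 1) = 0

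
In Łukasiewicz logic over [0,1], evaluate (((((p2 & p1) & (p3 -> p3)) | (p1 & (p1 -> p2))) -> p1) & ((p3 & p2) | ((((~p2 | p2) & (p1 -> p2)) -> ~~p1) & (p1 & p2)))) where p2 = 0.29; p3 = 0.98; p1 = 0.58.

0.29

(p2 & p1) = min(0.29, 0.58) = 0.29
(p3 -> p3): min(1, 1 − 0.98 + 0.98) = 1
((p2 & p1) & (p3 -> p3)) = min(0.29, 1) = 0.29
(p1 -> p2): min(1, 1 − 0.58 + 0.29) = 0.71
(p1 & (p1 -> p2)) = min(0.58, 0.71) = 0.58
(((p2 & p1) & (p3 -> p3)) | (p1 & (p1 -> p2))) = max(0.29, 0.58) = 0.58
((((p2 & p1) & (p3 -> p3)) | (p1 & (p1 -> p2))) -> p1): min(1, 1 − 0.58 + 0.58) = 1
(p3 & p2) = min(0.98, 0.29) = 0.29
~p2: Łukasiewicz ¬ gives 1 − 0.29 = 0.71
(~p2 | p2) = max(0.71, 0.29) = 0.71
(p1 -> p2): min(1, 1 − 0.58 + 0.29) = 0.71
((~p2 | p2) & (p1 -> p2)) = min(0.71, 0.71) = 0.71
~p1: Łukasiewicz ¬ gives 1 − 0.58 = 0.42
~~p1: Łukasiewicz ¬ gives 1 − 0.42 = 0.58
(((~p2 | p2) & (p1 -> p2)) -> ~~p1): min(1, 1 − 0.71 + 0.58) = 0.87
(p1 & p2) = min(0.58, 0.29) = 0.29
((((~p2 | p2) & (p1 -> p2)) -> ~~p1) & (p1 & p2)) = min(0.87, 0.29) = 0.29
((p3 & p2) | ((((~p2 | p2) & (p1 -> p2)) -> ~~p1) & (p1 & p2))) = max(0.29, 0.29) = 0.29
(((((p2 & p1) & (p3 -> p3)) | (p1 & (p1 -> p2))) -> p1) & ((p3 & p2) | ((((~p2 | p2) & (p1 -> p2)) -> ~~p1) & (p1 & p2)))) = min(1, 0.29) = 0.29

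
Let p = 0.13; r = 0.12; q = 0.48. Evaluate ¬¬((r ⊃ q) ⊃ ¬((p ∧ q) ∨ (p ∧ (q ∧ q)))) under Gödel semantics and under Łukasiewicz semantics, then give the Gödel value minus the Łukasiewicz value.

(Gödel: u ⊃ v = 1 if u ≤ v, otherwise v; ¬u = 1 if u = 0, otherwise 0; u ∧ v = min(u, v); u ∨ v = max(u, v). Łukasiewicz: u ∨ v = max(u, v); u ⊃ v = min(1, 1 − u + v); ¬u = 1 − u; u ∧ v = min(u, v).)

-0.87

Gödel evaluation:
  (r ⊃ q): 0.12 ≤ 0.48, so result = 1
  (p ∧ q) = min(0.13, 0.48) = 0.13
  (q ∧ q) = min(0.48, 0.48) = 0.48
  (p ∧ (q ∧ q)) = min(0.13, 0.48) = 0.13
  ((p ∧ q) ∨ (p ∧ (q ∧ q))) = max(0.13, 0.13) = 0.13
  ¬((p ∧ q) ∨ (p ∧ (q ∧ q))): Gödel ¬ of 0.13 = 0 (operand ≠ 0)
  ((r ⊃ q) ⊃ ¬((p ∧ q) ∨ (p ∧ (q ∧ q)))): 1 > 0, so result = 0
  ¬((r ⊃ q) ⊃ ¬((p ∧ q) ∨ (p ∧ (q ∧ q)))): Gödel ¬ of 0 = 1 (operand is 0)
  ¬¬((r ⊃ q) ⊃ ¬((p ∧ q) ∨ (p ∧ (q ∧ q)))): Gödel ¬ of 1 = 0 (operand ≠ 0)
  Gödel value = 0
Łukasiewicz evaluation:
  (r ⊃ q): min(1, 1 − 0.12 + 0.48) = 1
  (p ∧ q) = min(0.13, 0.48) = 0.13
  (q ∧ q) = min(0.48, 0.48) = 0.48
  (p ∧ (q ∧ q)) = min(0.13, 0.48) = 0.13
  ((p ∧ q) ∨ (p ∧ (q ∧ q))) = max(0.13, 0.13) = 0.13
  ¬((p ∧ q) ∨ (p ∧ (q ∧ q))): Łukasiewicz ¬ gives 1 − 0.13 = 0.87
  ((r ⊃ q) ⊃ ¬((p ∧ q) ∨ (p ∧ (q ∧ q)))): min(1, 1 − 1 + 0.87) = 0.87
  ¬((r ⊃ q) ⊃ ¬((p ∧ q) ∨ (p ∧ (q ∧ q)))): Łukasiewicz ¬ gives 1 − 0.87 = 0.13
  ¬¬((r ⊃ q) ⊃ ¬((p ∧ q) ∨ (p ∧ (q ∧ q)))): Łukasiewicz ¬ gives 1 − 0.13 = 0.87
  Łukasiewicz value = 0.87
Difference: 0 − 0.87 = -0.87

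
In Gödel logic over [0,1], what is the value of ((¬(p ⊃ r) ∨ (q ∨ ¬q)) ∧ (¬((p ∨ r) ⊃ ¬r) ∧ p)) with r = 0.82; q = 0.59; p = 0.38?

(p ⊃ r): 0.38 ≤ 0.82, so result = 1
¬(p ⊃ r): Gödel ¬ of 1 = 0 (operand ≠ 0)
¬q: Gödel ¬ of 0.59 = 0 (operand ≠ 0)
(q ∨ ¬q) = max(0.59, 0) = 0.59
(¬(p ⊃ r) ∨ (q ∨ ¬q)) = max(0, 0.59) = 0.59
(p ∨ r) = max(0.38, 0.82) = 0.82
¬r: Gödel ¬ of 0.82 = 0 (operand ≠ 0)
((p ∨ r) ⊃ ¬r): 0.82 > 0, so result = 0
¬((p ∨ r) ⊃ ¬r): Gödel ¬ of 0 = 1 (operand is 0)
(¬((p ∨ r) ⊃ ¬r) ∧ p) = min(1, 0.38) = 0.38
((¬(p ⊃ r) ∨ (q ∨ ¬q)) ∧ (¬((p ∨ r) ⊃ ¬r) ∧ p)) = min(0.59, 0.38) = 0.38

0.38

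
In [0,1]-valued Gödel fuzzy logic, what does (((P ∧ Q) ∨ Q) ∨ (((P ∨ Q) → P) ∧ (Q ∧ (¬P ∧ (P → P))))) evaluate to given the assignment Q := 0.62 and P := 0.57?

0.62

(P ∧ Q) = min(0.57, 0.62) = 0.57
((P ∧ Q) ∨ Q) = max(0.57, 0.62) = 0.62
(P ∨ Q) = max(0.57, 0.62) = 0.62
((P ∨ Q) → P): 0.62 > 0.57, so result = 0.57
¬P: Gödel ¬ of 0.57 = 0 (operand ≠ 0)
(P → P): 0.57 ≤ 0.57, so result = 1
(¬P ∧ (P → P)) = min(0, 1) = 0
(Q ∧ (¬P ∧ (P → P))) = min(0.62, 0) = 0
(((P ∨ Q) → P) ∧ (Q ∧ (¬P ∧ (P → P)))) = min(0.57, 0) = 0
(((P ∧ Q) ∨ Q) ∨ (((P ∨ Q) → P) ∧ (Q ∧ (¬P ∧ (P → P))))) = max(0.62, 0) = 0.62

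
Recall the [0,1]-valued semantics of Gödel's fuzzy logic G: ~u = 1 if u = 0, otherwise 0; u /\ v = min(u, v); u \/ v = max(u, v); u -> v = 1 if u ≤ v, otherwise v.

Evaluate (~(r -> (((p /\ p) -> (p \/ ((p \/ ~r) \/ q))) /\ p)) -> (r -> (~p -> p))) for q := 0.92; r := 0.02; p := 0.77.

(p /\ p) = min(0.77, 0.77) = 0.77
~r: Gödel ¬ of 0.02 = 0 (operand ≠ 0)
(p \/ ~r) = max(0.77, 0) = 0.77
((p \/ ~r) \/ q) = max(0.77, 0.92) = 0.92
(p \/ ((p \/ ~r) \/ q)) = max(0.77, 0.92) = 0.92
((p /\ p) -> (p \/ ((p \/ ~r) \/ q))): 0.77 ≤ 0.92, so result = 1
(((p /\ p) -> (p \/ ((p \/ ~r) \/ q))) /\ p) = min(1, 0.77) = 0.77
(r -> (((p /\ p) -> (p \/ ((p \/ ~r) \/ q))) /\ p)): 0.02 ≤ 0.77, so result = 1
~(r -> (((p /\ p) -> (p \/ ((p \/ ~r) \/ q))) /\ p)): Gödel ¬ of 1 = 0 (operand ≠ 0)
~p: Gödel ¬ of 0.77 = 0 (operand ≠ 0)
(~p -> p): 0 ≤ 0.77, so result = 1
(r -> (~p -> p)): 0.02 ≤ 1, so result = 1
(~(r -> (((p /\ p) -> (p \/ ((p \/ ~r) \/ q))) /\ p)) -> (r -> (~p -> p))): 0 ≤ 1, so result = 1

1.00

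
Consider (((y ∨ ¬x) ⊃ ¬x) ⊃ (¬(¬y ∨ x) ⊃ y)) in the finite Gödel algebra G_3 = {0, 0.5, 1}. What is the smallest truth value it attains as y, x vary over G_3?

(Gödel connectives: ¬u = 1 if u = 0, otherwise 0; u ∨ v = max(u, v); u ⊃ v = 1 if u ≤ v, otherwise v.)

0.50

The minimum is attained at y = 0.5, x = 0:
  ¬x: Gödel ¬ of 0 = 1 (operand is 0)
  (y ∨ ¬x) = max(0.5, 1) = 1
  ¬x: Gödel ¬ of 0 = 1 (operand is 0)
  ((y ∨ ¬x) ⊃ ¬x): 1 ≤ 1, so result = 1
  ¬y: Gödel ¬ of 0.5 = 0 (operand ≠ 0)
  (¬y ∨ x) = max(0, 0) = 0
  ¬(¬y ∨ x): Gödel ¬ of 0 = 1 (operand is 0)
  (¬(¬y ∨ x) ⊃ y): 1 > 0.5, so result = 0.5
  (((y ∨ ¬x) ⊃ ¬x) ⊃ (¬(¬y ∨ x) ⊃ y)): 1 > 0.5, so result = 0.5
Checking all 9 assignments confirms none give a value below 0.50.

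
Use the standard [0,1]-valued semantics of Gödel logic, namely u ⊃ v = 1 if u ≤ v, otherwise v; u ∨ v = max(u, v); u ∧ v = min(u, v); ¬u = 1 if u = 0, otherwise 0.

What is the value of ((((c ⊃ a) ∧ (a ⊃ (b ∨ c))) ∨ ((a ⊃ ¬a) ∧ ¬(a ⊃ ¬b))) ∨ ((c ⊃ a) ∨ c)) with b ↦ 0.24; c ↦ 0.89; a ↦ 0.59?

(c ⊃ a): 0.89 > 0.59, so result = 0.59
(b ∨ c) = max(0.24, 0.89) = 0.89
(a ⊃ (b ∨ c)): 0.59 ≤ 0.89, so result = 1
((c ⊃ a) ∧ (a ⊃ (b ∨ c))) = min(0.59, 1) = 0.59
¬a: Gödel ¬ of 0.59 = 0 (operand ≠ 0)
(a ⊃ ¬a): 0.59 > 0, so result = 0
¬b: Gödel ¬ of 0.24 = 0 (operand ≠ 0)
(a ⊃ ¬b): 0.59 > 0, so result = 0
¬(a ⊃ ¬b): Gödel ¬ of 0 = 1 (operand is 0)
((a ⊃ ¬a) ∧ ¬(a ⊃ ¬b)) = min(0, 1) = 0
(((c ⊃ a) ∧ (a ⊃ (b ∨ c))) ∨ ((a ⊃ ¬a) ∧ ¬(a ⊃ ¬b))) = max(0.59, 0) = 0.59
(c ⊃ a): 0.89 > 0.59, so result = 0.59
((c ⊃ a) ∨ c) = max(0.59, 0.89) = 0.89
((((c ⊃ a) ∧ (a ⊃ (b ∨ c))) ∨ ((a ⊃ ¬a) ∧ ¬(a ⊃ ¬b))) ∨ ((c ⊃ a) ∨ c)) = max(0.59, 0.89) = 0.89

0.89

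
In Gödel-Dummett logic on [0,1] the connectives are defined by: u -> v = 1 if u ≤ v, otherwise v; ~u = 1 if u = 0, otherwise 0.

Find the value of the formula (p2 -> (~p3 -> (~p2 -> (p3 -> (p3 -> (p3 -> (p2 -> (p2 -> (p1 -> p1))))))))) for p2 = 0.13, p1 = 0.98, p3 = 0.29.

1.00

~p3: Gödel ¬ of 0.29 = 0 (operand ≠ 0)
~p2: Gödel ¬ of 0.13 = 0 (operand ≠ 0)
(p1 -> p1): 0.98 ≤ 0.98, so result = 1
(p2 -> (p1 -> p1)): 0.13 ≤ 1, so result = 1
(p2 -> (p2 -> (p1 -> p1))): 0.13 ≤ 1, so result = 1
(p3 -> (p2 -> (p2 -> (p1 -> p1)))): 0.29 ≤ 1, so result = 1
(p3 -> (p3 -> (p2 -> (p2 -> (p1 -> p1))))): 0.29 ≤ 1, so result = 1
(p3 -> (p3 -> (p3 -> (p2 -> (p2 -> (p1 -> p1)))))): 0.29 ≤ 1, so result = 1
(~p2 -> (p3 -> (p3 -> (p3 -> (p2 -> (p2 -> (p1 -> p1))))))): 0 ≤ 1, so result = 1
(~p3 -> (~p2 -> (p3 -> (p3 -> (p3 -> (p2 -> (p2 -> (p1 -> p1)))))))): 0 ≤ 1, so result = 1
(p2 -> (~p3 -> (~p2 -> (p3 -> (p3 -> (p3 -> (p2 -> (p2 -> (p1 -> p1))))))))): 0.13 ≤ 1, so result = 1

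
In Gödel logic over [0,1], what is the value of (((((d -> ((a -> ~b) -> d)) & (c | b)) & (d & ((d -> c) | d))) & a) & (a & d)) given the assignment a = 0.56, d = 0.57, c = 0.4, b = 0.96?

~b: Gödel ¬ of 0.96 = 0 (operand ≠ 0)
(a -> ~b): 0.56 > 0, so result = 0
((a -> ~b) -> d): 0 ≤ 0.57, so result = 1
(d -> ((a -> ~b) -> d)): 0.57 ≤ 1, so result = 1
(c | b) = max(0.4, 0.96) = 0.96
((d -> ((a -> ~b) -> d)) & (c | b)) = min(1, 0.96) = 0.96
(d -> c): 0.57 > 0.4, so result = 0.4
((d -> c) | d) = max(0.4, 0.57) = 0.57
(d & ((d -> c) | d)) = min(0.57, 0.57) = 0.57
(((d -> ((a -> ~b) -> d)) & (c | b)) & (d & ((d -> c) | d))) = min(0.96, 0.57) = 0.57
((((d -> ((a -> ~b) -> d)) & (c | b)) & (d & ((d -> c) | d))) & a) = min(0.57, 0.56) = 0.56
(a & d) = min(0.56, 0.57) = 0.56
(((((d -> ((a -> ~b) -> d)) & (c | b)) & (d & ((d -> c) | d))) & a) & (a & d)) = min(0.56, 0.56) = 0.56

0.56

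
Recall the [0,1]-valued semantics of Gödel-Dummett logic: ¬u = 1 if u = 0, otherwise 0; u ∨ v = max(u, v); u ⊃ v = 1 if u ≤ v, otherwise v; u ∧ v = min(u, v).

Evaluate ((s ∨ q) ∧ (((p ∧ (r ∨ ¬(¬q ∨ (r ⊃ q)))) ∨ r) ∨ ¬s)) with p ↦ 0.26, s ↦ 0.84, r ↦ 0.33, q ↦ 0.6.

0.33

(s ∨ q) = max(0.84, 0.6) = 0.84
¬q: Gödel ¬ of 0.6 = 0 (operand ≠ 0)
(r ⊃ q): 0.33 ≤ 0.6, so result = 1
(¬q ∨ (r ⊃ q)) = max(0, 1) = 1
¬(¬q ∨ (r ⊃ q)): Gödel ¬ of 1 = 0 (operand ≠ 0)
(r ∨ ¬(¬q ∨ (r ⊃ q))) = max(0.33, 0) = 0.33
(p ∧ (r ∨ ¬(¬q ∨ (r ⊃ q)))) = min(0.26, 0.33) = 0.26
((p ∧ (r ∨ ¬(¬q ∨ (r ⊃ q)))) ∨ r) = max(0.26, 0.33) = 0.33
¬s: Gödel ¬ of 0.84 = 0 (operand ≠ 0)
(((p ∧ (r ∨ ¬(¬q ∨ (r ⊃ q)))) ∨ r) ∨ ¬s) = max(0.33, 0) = 0.33
((s ∨ q) ∧ (((p ∧ (r ∨ ¬(¬q ∨ (r ⊃ q)))) ∨ r) ∨ ¬s)) = min(0.84, 0.33) = 0.33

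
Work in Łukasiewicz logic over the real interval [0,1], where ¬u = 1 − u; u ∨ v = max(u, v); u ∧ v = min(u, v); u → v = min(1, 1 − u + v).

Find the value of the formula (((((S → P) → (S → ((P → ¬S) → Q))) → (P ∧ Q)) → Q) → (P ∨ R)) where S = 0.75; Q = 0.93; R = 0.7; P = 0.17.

(S → P): min(1, 1 − 0.75 + 0.17) = 0.42
¬S: Łukasiewicz ¬ gives 1 − 0.75 = 0.25
(P → ¬S): min(1, 1 − 0.17 + 0.25) = 1
((P → ¬S) → Q): min(1, 1 − 1 + 0.93) = 0.93
(S → ((P → ¬S) → Q)): min(1, 1 − 0.75 + 0.93) = 1
((S → P) → (S → ((P → ¬S) → Q))): min(1, 1 − 0.42 + 1) = 1
(P ∧ Q) = min(0.17, 0.93) = 0.17
(((S → P) → (S → ((P → ¬S) → Q))) → (P ∧ Q)): min(1, 1 − 1 + 0.17) = 0.17
((((S → P) → (S → ((P → ¬S) → Q))) → (P ∧ Q)) → Q): min(1, 1 − 0.17 + 0.93) = 1
(P ∨ R) = max(0.17, 0.7) = 0.7
(((((S → P) → (S → ((P → ¬S) → Q))) → (P ∧ Q)) → Q) → (P ∨ R)): min(1, 1 − 1 + 0.7) = 0.7

0.70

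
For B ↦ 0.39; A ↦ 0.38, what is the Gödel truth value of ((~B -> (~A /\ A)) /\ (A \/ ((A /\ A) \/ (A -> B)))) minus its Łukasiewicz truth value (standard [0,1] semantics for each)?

Gödel evaluation:
  ~B: Gödel ¬ of 0.39 = 0 (operand ≠ 0)
  ~A: Gödel ¬ of 0.38 = 0 (operand ≠ 0)
  (~A /\ A) = min(0, 0.38) = 0
  (~B -> (~A /\ A)): 0 ≤ 0, so result = 1
  (A /\ A) = min(0.38, 0.38) = 0.38
  (A -> B): 0.38 ≤ 0.39, so result = 1
  ((A /\ A) \/ (A -> B)) = max(0.38, 1) = 1
  (A \/ ((A /\ A) \/ (A -> B))) = max(0.38, 1) = 1
  ((~B -> (~A /\ A)) /\ (A \/ ((A /\ A) \/ (A -> B)))) = min(1, 1) = 1
  Gödel value = 1
Łukasiewicz evaluation:
  ~B: Łukasiewicz ¬ gives 1 − 0.39 = 0.61
  ~A: Łukasiewicz ¬ gives 1 − 0.38 = 0.62
  (~A /\ A) = min(0.62, 0.38) = 0.38
  (~B -> (~A /\ A)): min(1, 1 − 0.61 + 0.38) = 0.77
  (A /\ A) = min(0.38, 0.38) = 0.38
  (A -> B): min(1, 1 − 0.38 + 0.39) = 1
  ((A /\ A) \/ (A -> B)) = max(0.38, 1) = 1
  (A \/ ((A /\ A) \/ (A -> B))) = max(0.38, 1) = 1
  ((~B -> (~A /\ A)) /\ (A \/ ((A /\ A) \/ (A -> B)))) = min(0.77, 1) = 0.77
  Łukasiewicz value = 0.77
Difference: 1 − 0.77 = 0.23

0.23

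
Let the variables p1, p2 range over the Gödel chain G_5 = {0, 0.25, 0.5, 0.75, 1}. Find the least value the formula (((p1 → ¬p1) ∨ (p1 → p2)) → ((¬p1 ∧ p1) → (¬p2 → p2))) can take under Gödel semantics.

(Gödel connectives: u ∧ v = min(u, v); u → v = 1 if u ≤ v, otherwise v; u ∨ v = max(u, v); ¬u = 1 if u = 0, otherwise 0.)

Every assignment gives 1. For instance at p1 = 0, p2 = 0:
  ¬p1: Gödel ¬ of 0 = 1 (operand is 0)
  (p1 → ¬p1): 0 ≤ 1, so result = 1
  (p1 → p2): 0 ≤ 0, so result = 1
  ((p1 → ¬p1) ∨ (p1 → p2)) = max(1, 1) = 1
  ¬p1: Gödel ¬ of 0 = 1 (operand is 0)
  (¬p1 ∧ p1) = min(1, 0) = 0
  ¬p2: Gödel ¬ of 0 = 1 (operand is 0)
  (¬p2 → p2): 1 > 0, so result = 0
  ((¬p1 ∧ p1) → (¬p2 → p2)): 0 ≤ 0, so result = 1
  (((p1 → ¬p1) ∨ (p1 → p2)) → ((¬p1 ∧ p1) → (¬p2 → p2))): 1 ≤ 1, so result = 1
All 25 assignments give value 1 — the formula is a G_5-tautology.

1.00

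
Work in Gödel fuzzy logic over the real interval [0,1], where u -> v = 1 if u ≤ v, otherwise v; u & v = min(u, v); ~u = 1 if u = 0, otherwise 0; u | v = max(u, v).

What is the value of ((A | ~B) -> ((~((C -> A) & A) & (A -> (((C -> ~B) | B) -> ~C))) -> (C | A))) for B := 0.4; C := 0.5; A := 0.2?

1.00

~B: Gödel ¬ of 0.4 = 0 (operand ≠ 0)
(A | ~B) = max(0.2, 0) = 0.2
(C -> A): 0.5 > 0.2, so result = 0.2
((C -> A) & A) = min(0.2, 0.2) = 0.2
~((C -> A) & A): Gödel ¬ of 0.2 = 0 (operand ≠ 0)
~B: Gödel ¬ of 0.4 = 0 (operand ≠ 0)
(C -> ~B): 0.5 > 0, so result = 0
((C -> ~B) | B) = max(0, 0.4) = 0.4
~C: Gödel ¬ of 0.5 = 0 (operand ≠ 0)
(((C -> ~B) | B) -> ~C): 0.4 > 0, so result = 0
(A -> (((C -> ~B) | B) -> ~C)): 0.2 > 0, so result = 0
(~((C -> A) & A) & (A -> (((C -> ~B) | B) -> ~C))) = min(0, 0) = 0
(C | A) = max(0.5, 0.2) = 0.5
((~((C -> A) & A) & (A -> (((C -> ~B) | B) -> ~C))) -> (C | A)): 0 ≤ 0.5, so result = 1
((A | ~B) -> ((~((C -> A) & A) & (A -> (((C -> ~B) | B) -> ~C))) -> (C | A))): 0.2 ≤ 1, so result = 1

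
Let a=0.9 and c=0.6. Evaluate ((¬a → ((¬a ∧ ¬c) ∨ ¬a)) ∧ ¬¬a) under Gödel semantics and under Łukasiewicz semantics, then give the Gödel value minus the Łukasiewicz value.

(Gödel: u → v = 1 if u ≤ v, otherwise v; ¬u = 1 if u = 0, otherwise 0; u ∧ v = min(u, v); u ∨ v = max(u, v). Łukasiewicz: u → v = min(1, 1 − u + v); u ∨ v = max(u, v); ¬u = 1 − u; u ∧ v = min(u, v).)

Gödel evaluation:
  ¬a: Gödel ¬ of 0.9 = 0 (operand ≠ 0)
  ¬a: Gödel ¬ of 0.9 = 0 (operand ≠ 0)
  ¬c: Gödel ¬ of 0.6 = 0 (operand ≠ 0)
  (¬a ∧ ¬c) = min(0, 0) = 0
  ¬a: Gödel ¬ of 0.9 = 0 (operand ≠ 0)
  ((¬a ∧ ¬c) ∨ ¬a) = max(0, 0) = 0
  (¬a → ((¬a ∧ ¬c) ∨ ¬a)): 0 ≤ 0, so result = 1
  ¬a: Gödel ¬ of 0.9 = 0 (operand ≠ 0)
  ¬¬a: Gödel ¬ of 0 = 1 (operand is 0)
  ((¬a → ((¬a ∧ ¬c) ∨ ¬a)) ∧ ¬¬a) = min(1, 1) = 1
  Gödel value = 1
Łukasiewicz evaluation:
  ¬a: Łukasiewicz ¬ gives 1 − 0.9 = 0.1
  ¬a: Łukasiewicz ¬ gives 1 − 0.9 = 0.1
  ¬c: Łukasiewicz ¬ gives 1 − 0.6 = 0.4
  (¬a ∧ ¬c) = min(0.1, 0.4) = 0.1
  ¬a: Łukasiewicz ¬ gives 1 − 0.9 = 0.1
  ((¬a ∧ ¬c) ∨ ¬a) = max(0.1, 0.1) = 0.1
  (¬a → ((¬a ∧ ¬c) ∨ ¬a)): min(1, 1 − 0.1 + 0.1) = 1
  ¬a: Łukasiewicz ¬ gives 1 − 0.9 = 0.1
  ¬¬a: Łukasiewicz ¬ gives 1 − 0.1 = 0.9
  ((¬a → ((¬a ∧ ¬c) ∨ ¬a)) ∧ ¬¬a) = min(1, 0.9) = 0.9
  Łukasiewicz value = 0.9
Difference: 1 − 0.9 = 0.10

0.10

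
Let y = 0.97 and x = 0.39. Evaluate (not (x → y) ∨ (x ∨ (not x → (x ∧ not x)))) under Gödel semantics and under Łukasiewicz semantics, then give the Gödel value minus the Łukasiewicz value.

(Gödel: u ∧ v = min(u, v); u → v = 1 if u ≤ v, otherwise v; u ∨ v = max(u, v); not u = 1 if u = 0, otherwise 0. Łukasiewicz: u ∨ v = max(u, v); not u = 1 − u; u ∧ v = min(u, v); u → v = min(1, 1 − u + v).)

0.22

Gödel evaluation:
  (x → y): 0.39 ≤ 0.97, so result = 1
  not (x → y): Gödel ¬ of 1 = 0 (operand ≠ 0)
  not x: Gödel ¬ of 0.39 = 0 (operand ≠ 0)
  not x: Gödel ¬ of 0.39 = 0 (operand ≠ 0)
  (x ∧ not x) = min(0.39, 0) = 0
  (not x → (x ∧ not x)): 0 ≤ 0, so result = 1
  (x ∨ (not x → (x ∧ not x))) = max(0.39, 1) = 1
  (not (x → y) ∨ (x ∨ (not x → (x ∧ not x)))) = max(0, 1) = 1
  Gödel value = 1
Łukasiewicz evaluation:
  (x → y): min(1, 1 − 0.39 + 0.97) = 1
  not (x → y): Łukasiewicz ¬ gives 1 − 1 = 0
  not x: Łukasiewicz ¬ gives 1 − 0.39 = 0.61
  not x: Łukasiewicz ¬ gives 1 − 0.39 = 0.61
  (x ∧ not x) = min(0.39, 0.61) = 0.39
  (not x → (x ∧ not x)): min(1, 1 − 0.61 + 0.39) = 0.78
  (x ∨ (not x → (x ∧ not x))) = max(0.39, 0.78) = 0.78
  (not (x → y) ∨ (x ∨ (not x → (x ∧ not x)))) = max(0, 0.78) = 0.78
  Łukasiewicz value = 0.78
Difference: 1 − 0.78 = 0.22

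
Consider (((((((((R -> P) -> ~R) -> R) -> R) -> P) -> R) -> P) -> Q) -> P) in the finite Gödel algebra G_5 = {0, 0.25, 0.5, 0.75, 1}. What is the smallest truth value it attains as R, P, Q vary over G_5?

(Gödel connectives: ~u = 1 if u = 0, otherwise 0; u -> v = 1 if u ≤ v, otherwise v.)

The minimum is attained at R = 0, P = 0, Q = 0:
  (R -> P): 0 ≤ 0, so result = 1
  ~R: Gödel ¬ of 0 = 1 (operand is 0)
  ((R -> P) -> ~R): 1 ≤ 1, so result = 1
  (((R -> P) -> ~R) -> R): 1 > 0, so result = 0
  ((((R -> P) -> ~R) -> R) -> R): 0 ≤ 0, so result = 1
  (((((R -> P) -> ~R) -> R) -> R) -> P): 1 > 0, so result = 0
  ((((((R -> P) -> ~R) -> R) -> R) -> P) -> R): 0 ≤ 0, so result = 1
  (((((((R -> P) -> ~R) -> R) -> R) -> P) -> R) -> P): 1 > 0, so result = 0
  ((((((((R -> P) -> ~R) -> R) -> R) -> P) -> R) -> P) -> Q): 0 ≤ 0, so result = 1
  (((((((((R -> P) -> ~R) -> R) -> R) -> P) -> R) -> P) -> Q) -> P): 1 > 0, so result = 0
Checking all 125 assignments confirms none give a value below 0.00.

0.00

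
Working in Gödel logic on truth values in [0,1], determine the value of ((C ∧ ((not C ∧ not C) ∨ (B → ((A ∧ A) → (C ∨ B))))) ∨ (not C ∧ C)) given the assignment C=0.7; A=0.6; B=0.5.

0.70

not C: Gödel ¬ of 0.7 = 0 (operand ≠ 0)
not C: Gödel ¬ of 0.7 = 0 (operand ≠ 0)
(not C ∧ not C) = min(0, 0) = 0
(A ∧ A) = min(0.6, 0.6) = 0.6
(C ∨ B) = max(0.7, 0.5) = 0.7
((A ∧ A) → (C ∨ B)): 0.6 ≤ 0.7, so result = 1
(B → ((A ∧ A) → (C ∨ B))): 0.5 ≤ 1, so result = 1
((not C ∧ not C) ∨ (B → ((A ∧ A) → (C ∨ B)))) = max(0, 1) = 1
(C ∧ ((not C ∧ not C) ∨ (B → ((A ∧ A) → (C ∨ B))))) = min(0.7, 1) = 0.7
not C: Gödel ¬ of 0.7 = 0 (operand ≠ 0)
(not C ∧ C) = min(0, 0.7) = 0
((C ∧ ((not C ∧ not C) ∨ (B → ((A ∧ A) → (C ∨ B))))) ∨ (not C ∧ C)) = max(0.7, 0) = 0.7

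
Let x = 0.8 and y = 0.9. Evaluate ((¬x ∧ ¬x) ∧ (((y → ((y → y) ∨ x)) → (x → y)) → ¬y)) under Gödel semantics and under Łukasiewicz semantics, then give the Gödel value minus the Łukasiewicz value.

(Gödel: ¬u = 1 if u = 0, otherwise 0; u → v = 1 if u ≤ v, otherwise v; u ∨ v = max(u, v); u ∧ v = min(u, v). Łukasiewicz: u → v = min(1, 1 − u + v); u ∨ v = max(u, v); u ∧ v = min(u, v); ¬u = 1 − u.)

Gödel evaluation:
  ¬x: Gödel ¬ of 0.8 = 0 (operand ≠ 0)
  ¬x: Gödel ¬ of 0.8 = 0 (operand ≠ 0)
  (¬x ∧ ¬x) = min(0, 0) = 0
  (y → y): 0.9 ≤ 0.9, so result = 1
  ((y → y) ∨ x) = max(1, 0.8) = 1
  (y → ((y → y) ∨ x)): 0.9 ≤ 1, so result = 1
  (x → y): 0.8 ≤ 0.9, so result = 1
  ((y → ((y → y) ∨ x)) → (x → y)): 1 ≤ 1, so result = 1
  ¬y: Gödel ¬ of 0.9 = 0 (operand ≠ 0)
  (((y → ((y → y) ∨ x)) → (x → y)) → ¬y): 1 > 0, so result = 0
  ((¬x ∧ ¬x) ∧ (((y → ((y → y) ∨ x)) → (x → y)) → ¬y)) = min(0, 0) = 0
  Gödel value = 0
Łukasiewicz evaluation:
  ¬x: Łukasiewicz ¬ gives 1 − 0.8 = 0.2
  ¬x: Łukasiewicz ¬ gives 1 − 0.8 = 0.2
  (¬x ∧ ¬x) = min(0.2, 0.2) = 0.2
  (y → y): min(1, 1 − 0.9 + 0.9) = 1
  ((y → y) ∨ x) = max(1, 0.8) = 1
  (y → ((y → y) ∨ x)): min(1, 1 − 0.9 + 1) = 1
  (x → y): min(1, 1 − 0.8 + 0.9) = 1
  ((y → ((y → y) ∨ x)) → (x → y)): min(1, 1 − 1 + 1) = 1
  ¬y: Łukasiewicz ¬ gives 1 − 0.9 = 0.1
  (((y → ((y → y) ∨ x)) → (x → y)) → ¬y): min(1, 1 − 1 + 0.1) = 0.1
  ((¬x ∧ ¬x) ∧ (((y → ((y → y) ∨ x)) → (x → y)) → ¬y)) = min(0.2, 0.1) = 0.1
  Łukasiewicz value = 0.1
Difference: 0 − 0.1 = -0.10

-0.10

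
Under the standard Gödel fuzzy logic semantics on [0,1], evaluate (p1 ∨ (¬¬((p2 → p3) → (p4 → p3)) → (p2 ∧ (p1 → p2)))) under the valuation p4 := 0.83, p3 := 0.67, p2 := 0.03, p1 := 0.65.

(p2 → p3): 0.03 ≤ 0.67, so result = 1
(p4 → p3): 0.83 > 0.67, so result = 0.67
((p2 → p3) → (p4 → p3)): 1 > 0.67, so result = 0.67
¬((p2 → p3) → (p4 → p3)): Gödel ¬ of 0.67 = 0 (operand ≠ 0)
¬¬((p2 → p3) → (p4 → p3)): Gödel ¬ of 0 = 1 (operand is 0)
(p1 → p2): 0.65 > 0.03, so result = 0.03
(p2 ∧ (p1 → p2)) = min(0.03, 0.03) = 0.03
(¬¬((p2 → p3) → (p4 → p3)) → (p2 ∧ (p1 → p2))): 1 > 0.03, so result = 0.03
(p1 ∨ (¬¬((p2 → p3) → (p4 → p3)) → (p2 ∧ (p1 → p2)))) = max(0.65, 0.03) = 0.65

0.65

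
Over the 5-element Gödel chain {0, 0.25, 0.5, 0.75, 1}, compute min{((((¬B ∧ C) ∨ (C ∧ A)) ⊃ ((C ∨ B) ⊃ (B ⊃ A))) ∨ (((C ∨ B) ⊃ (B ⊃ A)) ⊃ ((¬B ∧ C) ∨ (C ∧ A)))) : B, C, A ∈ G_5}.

1.00

Every assignment gives 1. For instance at B = 0, C = 0, A = 0:
  ¬B: Gödel ¬ of 0 = 1 (operand is 0)
  (¬B ∧ C) = min(1, 0) = 0
  (C ∧ A) = min(0, 0) = 0
  ((¬B ∧ C) ∨ (C ∧ A)) = max(0, 0) = 0
  (C ∨ B) = max(0, 0) = 0
  (B ⊃ A): 0 ≤ 0, so result = 1
  ((C ∨ B) ⊃ (B ⊃ A)): 0 ≤ 1, so result = 1
  (((¬B ∧ C) ∨ (C ∧ A)) ⊃ ((C ∨ B) ⊃ (B ⊃ A))): 0 ≤ 1, so result = 1
  (C ∨ B) = max(0, 0) = 0
  (B ⊃ A): 0 ≤ 0, so result = 1
  ((C ∨ B) ⊃ (B ⊃ A)): 0 ≤ 1, so result = 1
  ¬B: Gödel ¬ of 0 = 1 (operand is 0)
  (¬B ∧ C) = min(1, 0) = 0
  (C ∧ A) = min(0, 0) = 0
  ((¬B ∧ C) ∨ (C ∧ A)) = max(0, 0) = 0
  (((C ∨ B) ⊃ (B ⊃ A)) ⊃ ((¬B ∧ C) ∨ (C ∧ A))): 1 > 0, so result = 0
  ((((¬B ∧ C) ∨ (C ∧ A)) ⊃ ((C ∨ B) ⊃ (B ⊃ A))) ∨ (((C ∨ B) ⊃ (B ⊃ A)) ⊃ ((¬B ∧ C) ∨ (C ∧ A)))) = max(1, 0) = 1
All 125 assignments give value 1 — the formula is a G_5-tautology.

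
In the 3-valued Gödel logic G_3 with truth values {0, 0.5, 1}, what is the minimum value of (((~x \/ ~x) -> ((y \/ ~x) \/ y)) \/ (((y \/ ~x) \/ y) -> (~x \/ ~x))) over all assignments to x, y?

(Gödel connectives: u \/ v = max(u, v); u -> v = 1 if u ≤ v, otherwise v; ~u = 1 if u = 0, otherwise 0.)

1.00

Every assignment gives 1. For instance at x = 0, y = 0:
  ~x: Gödel ¬ of 0 = 1 (operand is 0)
  ~x: Gödel ¬ of 0 = 1 (operand is 0)
  (~x \/ ~x) = max(1, 1) = 1
  ~x: Gödel ¬ of 0 = 1 (operand is 0)
  (y \/ ~x) = max(0, 1) = 1
  ((y \/ ~x) \/ y) = max(1, 0) = 1
  ((~x \/ ~x) -> ((y \/ ~x) \/ y)): 1 ≤ 1, so result = 1
  ~x: Gödel ¬ of 0 = 1 (operand is 0)
  (y \/ ~x) = max(0, 1) = 1
  ((y \/ ~x) \/ y) = max(1, 0) = 1
  ~x: Gödel ¬ of 0 = 1 (operand is 0)
  ~x: Gödel ¬ of 0 = 1 (operand is 0)
  (~x \/ ~x) = max(1, 1) = 1
  (((y \/ ~x) \/ y) -> (~x \/ ~x)): 1 ≤ 1, so result = 1
  (((~x \/ ~x) -> ((y \/ ~x) \/ y)) \/ (((y \/ ~x) \/ y) -> (~x \/ ~x))) = max(1, 1) = 1
All 9 assignments give value 1 — the formula is a G_3-tautology.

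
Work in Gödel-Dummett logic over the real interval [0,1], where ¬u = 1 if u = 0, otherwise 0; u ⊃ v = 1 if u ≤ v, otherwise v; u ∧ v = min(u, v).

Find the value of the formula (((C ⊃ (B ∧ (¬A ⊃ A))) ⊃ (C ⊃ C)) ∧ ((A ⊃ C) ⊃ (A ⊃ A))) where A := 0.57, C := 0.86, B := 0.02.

¬A: Gödel ¬ of 0.57 = 0 (operand ≠ 0)
(¬A ⊃ A): 0 ≤ 0.57, so result = 1
(B ∧ (¬A ⊃ A)) = min(0.02, 1) = 0.02
(C ⊃ (B ∧ (¬A ⊃ A))): 0.86 > 0.02, so result = 0.02
(C ⊃ C): 0.86 ≤ 0.86, so result = 1
((C ⊃ (B ∧ (¬A ⊃ A))) ⊃ (C ⊃ C)): 0.02 ≤ 1, so result = 1
(A ⊃ C): 0.57 ≤ 0.86, so result = 1
(A ⊃ A): 0.57 ≤ 0.57, so result = 1
((A ⊃ C) ⊃ (A ⊃ A)): 1 ≤ 1, so result = 1
(((C ⊃ (B ∧ (¬A ⊃ A))) ⊃ (C ⊃ C)) ∧ ((A ⊃ C) ⊃ (A ⊃ A))) = min(1, 1) = 1

1.00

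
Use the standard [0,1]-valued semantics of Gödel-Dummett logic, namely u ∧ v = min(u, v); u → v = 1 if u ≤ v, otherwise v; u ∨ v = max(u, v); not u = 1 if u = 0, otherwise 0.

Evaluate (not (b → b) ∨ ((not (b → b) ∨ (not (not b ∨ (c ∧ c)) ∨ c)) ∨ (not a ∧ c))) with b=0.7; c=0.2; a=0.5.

(b → b): 0.7 ≤ 0.7, so result = 1
not (b → b): Gödel ¬ of 1 = 0 (operand ≠ 0)
(b → b): 0.7 ≤ 0.7, so result = 1
not (b → b): Gödel ¬ of 1 = 0 (operand ≠ 0)
not b: Gödel ¬ of 0.7 = 0 (operand ≠ 0)
(c ∧ c) = min(0.2, 0.2) = 0.2
(not b ∨ (c ∧ c)) = max(0, 0.2) = 0.2
not (not b ∨ (c ∧ c)): Gödel ¬ of 0.2 = 0 (operand ≠ 0)
(not (not b ∨ (c ∧ c)) ∨ c) = max(0, 0.2) = 0.2
(not (b → b) ∨ (not (not b ∨ (c ∧ c)) ∨ c)) = max(0, 0.2) = 0.2
not a: Gödel ¬ of 0.5 = 0 (operand ≠ 0)
(not a ∧ c) = min(0, 0.2) = 0
((not (b → b) ∨ (not (not b ∨ (c ∧ c)) ∨ c)) ∨ (not a ∧ c)) = max(0.2, 0) = 0.2
(not (b → b) ∨ ((not (b → b) ∨ (not (not b ∨ (c ∧ c)) ∨ c)) ∨ (not a ∧ c))) = max(0, 0.2) = 0.2

0.20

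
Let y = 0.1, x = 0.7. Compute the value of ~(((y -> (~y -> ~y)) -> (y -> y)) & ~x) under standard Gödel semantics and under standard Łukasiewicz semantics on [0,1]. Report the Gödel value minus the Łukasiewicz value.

Gödel evaluation:
  ~y: Gödel ¬ of 0.1 = 0 (operand ≠ 0)
  ~y: Gödel ¬ of 0.1 = 0 (operand ≠ 0)
  (~y -> ~y): 0 ≤ 0, so result = 1
  (y -> (~y -> ~y)): 0.1 ≤ 1, so result = 1
  (y -> y): 0.1 ≤ 0.1, so result = 1
  ((y -> (~y -> ~y)) -> (y -> y)): 1 ≤ 1, so result = 1
  ~x: Gödel ¬ of 0.7 = 0 (operand ≠ 0)
  (((y -> (~y -> ~y)) -> (y -> y)) & ~x) = min(1, 0) = 0
  ~(((y -> (~y -> ~y)) -> (y -> y)) & ~x): Gödel ¬ of 0 = 1 (operand is 0)
  Gödel value = 1
Łukasiewicz evaluation:
  ~y: Łukasiewicz ¬ gives 1 − 0.1 = 0.9
  ~y: Łukasiewicz ¬ gives 1 − 0.1 = 0.9
  (~y -> ~y): min(1, 1 − 0.9 + 0.9) = 1
  (y -> (~y -> ~y)): min(1, 1 − 0.1 + 1) = 1
  (y -> y): min(1, 1 − 0.1 + 0.1) = 1
  ((y -> (~y -> ~y)) -> (y -> y)): min(1, 1 − 1 + 1) = 1
  ~x: Łukasiewicz ¬ gives 1 − 0.7 = 0.3
  (((y -> (~y -> ~y)) -> (y -> y)) & ~x) = min(1, 0.3) = 0.3
  ~(((y -> (~y -> ~y)) -> (y -> y)) & ~x): Łukasiewicz ¬ gives 1 − 0.3 = 0.7
  Łukasiewicz value = 0.7
Difference: 1 − 0.7 = 0.30

0.30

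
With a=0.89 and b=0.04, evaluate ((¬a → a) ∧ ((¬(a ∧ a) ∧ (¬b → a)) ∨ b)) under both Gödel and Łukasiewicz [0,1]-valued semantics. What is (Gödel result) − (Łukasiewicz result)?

Gödel evaluation:
  ¬a: Gödel ¬ of 0.89 = 0 (operand ≠ 0)
  (¬a → a): 0 ≤ 0.89, so result = 1
  (a ∧ a) = min(0.89, 0.89) = 0.89
  ¬(a ∧ a): Gödel ¬ of 0.89 = 0 (operand ≠ 0)
  ¬b: Gödel ¬ of 0.04 = 0 (operand ≠ 0)
  (¬b → a): 0 ≤ 0.89, so result = 1
  (¬(a ∧ a) ∧ (¬b → a)) = min(0, 1) = 0
  ((¬(a ∧ a) ∧ (¬b → a)) ∨ b) = max(0, 0.04) = 0.04
  ((¬a → a) ∧ ((¬(a ∧ a) ∧ (¬b → a)) ∨ b)) = min(1, 0.04) = 0.04
  Gödel value = 0.04
Łukasiewicz evaluation:
  ¬a: Łukasiewicz ¬ gives 1 − 0.89 = 0.11
  (¬a → a): min(1, 1 − 0.11 + 0.89) = 1
  (a ∧ a) = min(0.89, 0.89) = 0.89
  ¬(a ∧ a): Łukasiewicz ¬ gives 1 − 0.89 = 0.11
  ¬b: Łukasiewicz ¬ gives 1 − 0.04 = 0.96
  (¬b → a): min(1, 1 − 0.96 + 0.89) = 0.93
  (¬(a ∧ a) ∧ (¬b → a)) = min(0.11, 0.93) = 0.11
  ((¬(a ∧ a) ∧ (¬b → a)) ∨ b) = max(0.11, 0.04) = 0.11
  ((¬a → a) ∧ ((¬(a ∧ a) ∧ (¬b → a)) ∨ b)) = min(1, 0.11) = 0.11
  Łukasiewicz value = 0.11
Difference: 0.04 − 0.11 = -0.07

-0.07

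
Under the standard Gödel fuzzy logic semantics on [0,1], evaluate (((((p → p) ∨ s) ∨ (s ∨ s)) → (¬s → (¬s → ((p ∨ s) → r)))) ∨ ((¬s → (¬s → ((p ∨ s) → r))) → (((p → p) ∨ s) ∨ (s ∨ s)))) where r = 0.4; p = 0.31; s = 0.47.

1.00

(p → p): 0.31 ≤ 0.31, so result = 1
((p → p) ∨ s) = max(1, 0.47) = 1
(s ∨ s) = max(0.47, 0.47) = 0.47
(((p → p) ∨ s) ∨ (s ∨ s)) = max(1, 0.47) = 1
¬s: Gödel ¬ of 0.47 = 0 (operand ≠ 0)
¬s: Gödel ¬ of 0.47 = 0 (operand ≠ 0)
(p ∨ s) = max(0.31, 0.47) = 0.47
((p ∨ s) → r): 0.47 > 0.4, so result = 0.4
(¬s → ((p ∨ s) → r)): 0 ≤ 0.4, so result = 1
(¬s → (¬s → ((p ∨ s) → r))): 0 ≤ 1, so result = 1
((((p → p) ∨ s) ∨ (s ∨ s)) → (¬s → (¬s → ((p ∨ s) → r)))): 1 ≤ 1, so result = 1
¬s: Gödel ¬ of 0.47 = 0 (operand ≠ 0)
¬s: Gödel ¬ of 0.47 = 0 (operand ≠ 0)
(p ∨ s) = max(0.31, 0.47) = 0.47
((p ∨ s) → r): 0.47 > 0.4, so result = 0.4
(¬s → ((p ∨ s) → r)): 0 ≤ 0.4, so result = 1
(¬s → (¬s → ((p ∨ s) → r))): 0 ≤ 1, so result = 1
(p → p): 0.31 ≤ 0.31, so result = 1
((p → p) ∨ s) = max(1, 0.47) = 1
(s ∨ s) = max(0.47, 0.47) = 0.47
(((p → p) ∨ s) ∨ (s ∨ s)) = max(1, 0.47) = 1
((¬s → (¬s → ((p ∨ s) → r))) → (((p → p) ∨ s) ∨ (s ∨ s))): 1 ≤ 1, so result = 1
(((((p → p) ∨ s) ∨ (s ∨ s)) → (¬s → (¬s → ((p ∨ s) → r)))) ∨ ((¬s → (¬s → ((p ∨ s) → r))) → (((p → p) ∨ s) ∨ (s ∨ s)))) = max(1, 1) = 1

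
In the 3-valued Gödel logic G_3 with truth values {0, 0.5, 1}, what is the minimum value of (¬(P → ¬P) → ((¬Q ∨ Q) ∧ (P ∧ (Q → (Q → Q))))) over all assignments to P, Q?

0.50

The minimum is attained at P = 0.5, Q = 0:
  ¬P: Gödel ¬ of 0.5 = 0 (operand ≠ 0)
  (P → ¬P): 0.5 > 0, so result = 0
  ¬(P → ¬P): Gödel ¬ of 0 = 1 (operand is 0)
  ¬Q: Gödel ¬ of 0 = 1 (operand is 0)
  (¬Q ∨ Q) = max(1, 0) = 1
  (Q → Q): 0 ≤ 0, so result = 1
  (Q → (Q → Q)): 0 ≤ 1, so result = 1
  (P ∧ (Q → (Q → Q))) = min(0.5, 1) = 0.5
  ((¬Q ∨ Q) ∧ (P ∧ (Q → (Q → Q)))) = min(1, 0.5) = 0.5
  (¬(P → ¬P) → ((¬Q ∨ Q) ∧ (P ∧ (Q → (Q → Q))))): 1 > 0.5, so result = 0.5
Checking all 9 assignments confirms none give a value below 0.50.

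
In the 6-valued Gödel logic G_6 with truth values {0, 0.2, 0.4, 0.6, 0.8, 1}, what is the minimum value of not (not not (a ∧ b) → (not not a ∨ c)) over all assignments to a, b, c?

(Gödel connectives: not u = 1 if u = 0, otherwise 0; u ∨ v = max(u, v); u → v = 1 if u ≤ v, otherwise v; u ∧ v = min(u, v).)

0.00

The minimum is attained at a = 0, b = 0, c = 0:
  (a ∧ b) = min(0, 0) = 0
  not (a ∧ b): Gödel ¬ of 0 = 1 (operand is 0)
  not not (a ∧ b): Gödel ¬ of 1 = 0 (operand ≠ 0)
  not a: Gödel ¬ of 0 = 1 (operand is 0)
  not not a: Gödel ¬ of 1 = 0 (operand ≠ 0)
  (not not a ∨ c) = max(0, 0) = 0
  (not not (a ∧ b) → (not not a ∨ c)): 0 ≤ 0, so result = 1
  not (not not (a ∧ b) → (not not a ∨ c)): Gödel ¬ of 1 = 0 (operand ≠ 0)
Checking all 216 assignments confirms none give a value below 0.00.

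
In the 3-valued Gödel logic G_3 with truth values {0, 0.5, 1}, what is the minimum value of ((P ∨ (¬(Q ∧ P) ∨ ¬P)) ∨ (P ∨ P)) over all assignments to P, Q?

0.50

The minimum is attained at P = 0.5, Q = 0.5:
  (Q ∧ P) = min(0.5, 0.5) = 0.5
  ¬(Q ∧ P): Gödel ¬ of 0.5 = 0 (operand ≠ 0)
  ¬P: Gödel ¬ of 0.5 = 0 (operand ≠ 0)
  (¬(Q ∧ P) ∨ ¬P) = max(0, 0) = 0
  (P ∨ (¬(Q ∧ P) ∨ ¬P)) = max(0.5, 0) = 0.5
  (P ∨ P) = max(0.5, 0.5) = 0.5
  ((P ∨ (¬(Q ∧ P) ∨ ¬P)) ∨ (P ∨ P)) = max(0.5, 0.5) = 0.5
Checking all 9 assignments confirms none give a value below 0.50.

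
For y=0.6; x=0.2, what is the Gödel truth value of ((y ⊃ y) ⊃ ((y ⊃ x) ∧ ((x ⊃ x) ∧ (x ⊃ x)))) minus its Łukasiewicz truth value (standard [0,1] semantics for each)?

Gödel evaluation:
  (y ⊃ y): 0.6 ≤ 0.6, so result = 1
  (y ⊃ x): 0.6 > 0.2, so result = 0.2
  (x ⊃ x): 0.2 ≤ 0.2, so result = 1
  (x ⊃ x): 0.2 ≤ 0.2, so result = 1
  ((x ⊃ x) ∧ (x ⊃ x)) = min(1, 1) = 1
  ((y ⊃ x) ∧ ((x ⊃ x) ∧ (x ⊃ x))) = min(0.2, 1) = 0.2
  ((y ⊃ y) ⊃ ((y ⊃ x) ∧ ((x ⊃ x) ∧ (x ⊃ x)))): 1 > 0.2, so result = 0.2
  Gödel value = 0.2
Łukasiewicz evaluation:
  (y ⊃ y): min(1, 1 − 0.6 + 0.6) = 1
  (y ⊃ x): min(1, 1 − 0.6 + 0.2) = 0.6
  (x ⊃ x): min(1, 1 − 0.2 + 0.2) = 1
  (x ⊃ x): min(1, 1 − 0.2 + 0.2) = 1
  ((x ⊃ x) ∧ (x ⊃ x)) = min(1, 1) = 1
  ((y ⊃ x) ∧ ((x ⊃ x) ∧ (x ⊃ x))) = min(0.6, 1) = 0.6
  ((y ⊃ y) ⊃ ((y ⊃ x) ∧ ((x ⊃ x) ∧ (x ⊃ x)))): min(1, 1 − 1 + 0.6) = 0.6
  Łukasiewicz value = 0.6
Difference: 0.2 − 0.6 = -0.40

-0.40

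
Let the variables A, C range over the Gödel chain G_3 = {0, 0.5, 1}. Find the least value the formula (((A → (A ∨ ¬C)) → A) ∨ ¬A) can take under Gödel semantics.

0.50

The minimum is attained at A = 0.5, C = 0:
  ¬C: Gödel ¬ of 0 = 1 (operand is 0)
  (A ∨ ¬C) = max(0.5, 1) = 1
  (A → (A ∨ ¬C)): 0.5 ≤ 1, so result = 1
  ((A → (A ∨ ¬C)) → A): 1 > 0.5, so result = 0.5
  ¬A: Gödel ¬ of 0.5 = 0 (operand ≠ 0)
  (((A → (A ∨ ¬C)) → A) ∨ ¬A) = max(0.5, 0) = 0.5
Checking all 9 assignments confirms none give a value below 0.50.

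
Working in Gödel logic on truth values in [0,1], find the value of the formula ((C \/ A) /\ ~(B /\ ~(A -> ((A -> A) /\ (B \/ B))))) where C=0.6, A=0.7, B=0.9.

0.70

(C \/ A) = max(0.6, 0.7) = 0.7
(A -> A): 0.7 ≤ 0.7, so result = 1
(B \/ B) = max(0.9, 0.9) = 0.9
((A -> A) /\ (B \/ B)) = min(1, 0.9) = 0.9
(A -> ((A -> A) /\ (B \/ B))): 0.7 ≤ 0.9, so result = 1
~(A -> ((A -> A) /\ (B \/ B))): Gödel ¬ of 1 = 0 (operand ≠ 0)
(B /\ ~(A -> ((A -> A) /\ (B \/ B)))) = min(0.9, 0) = 0
~(B /\ ~(A -> ((A -> A) /\ (B \/ B)))): Gödel ¬ of 0 = 1 (operand is 0)
((C \/ A) /\ ~(B /\ ~(A -> ((A -> A) /\ (B \/ B))))) = min(0.7, 1) = 0.7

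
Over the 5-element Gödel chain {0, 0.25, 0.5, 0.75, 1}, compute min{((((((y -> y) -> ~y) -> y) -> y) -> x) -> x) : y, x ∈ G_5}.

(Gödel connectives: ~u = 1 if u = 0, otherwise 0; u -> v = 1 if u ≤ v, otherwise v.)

The minimum is attained at y = 0.25, x = 0.25:
  (y -> y): 0.25 ≤ 0.25, so result = 1
  ~y: Gödel ¬ of 0.25 = 0 (operand ≠ 0)
  ((y -> y) -> ~y): 1 > 0, so result = 0
  (((y -> y) -> ~y) -> y): 0 ≤ 0.25, so result = 1
  ((((y -> y) -> ~y) -> y) -> y): 1 > 0.25, so result = 0.25
  (((((y -> y) -> ~y) -> y) -> y) -> x): 0.25 ≤ 0.25, so result = 1
  ((((((y -> y) -> ~y) -> y) -> y) -> x) -> x): 1 > 0.25, so result = 0.25
Checking all 25 assignments confirms none give a value below 0.25.

0.25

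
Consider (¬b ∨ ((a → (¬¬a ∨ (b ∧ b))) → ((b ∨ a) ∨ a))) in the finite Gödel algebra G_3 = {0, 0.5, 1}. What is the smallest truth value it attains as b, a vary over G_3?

0.50

The minimum is attained at b = 0.5, a = 0:
  ¬b: Gödel ¬ of 0.5 = 0 (operand ≠ 0)
  ¬a: Gödel ¬ of 0 = 1 (operand is 0)
  ¬¬a: Gödel ¬ of 1 = 0 (operand ≠ 0)
  (b ∧ b) = min(0.5, 0.5) = 0.5
  (¬¬a ∨ (b ∧ b)) = max(0, 0.5) = 0.5
  (a → (¬¬a ∨ (b ∧ b))): 0 ≤ 0.5, so result = 1
  (b ∨ a) = max(0.5, 0) = 0.5
  ((b ∨ a) ∨ a) = max(0.5, 0) = 0.5
  ((a → (¬¬a ∨ (b ∧ b))) → ((b ∨ a) ∨ a)): 1 > 0.5, so result = 0.5
  (¬b ∨ ((a → (¬¬a ∨ (b ∧ b))) → ((b ∨ a) ∨ a))) = max(0, 0.5) = 0.5
Checking all 9 assignments confirms none give a value below 0.50.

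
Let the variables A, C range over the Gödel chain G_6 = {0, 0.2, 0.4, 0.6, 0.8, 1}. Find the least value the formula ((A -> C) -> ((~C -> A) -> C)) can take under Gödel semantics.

The minimum is attained at A = 0, C = 0.2:
  (A -> C): 0 ≤ 0.2, so result = 1
  ~C: Gödel ¬ of 0.2 = 0 (operand ≠ 0)
  (~C -> A): 0 ≤ 0, so result = 1
  ((~C -> A) -> C): 1 > 0.2, so result = 0.2
  ((A -> C) -> ((~C -> A) -> C)): 1 > 0.2, so result = 0.2
Checking all 36 assignments confirms none give a value below 0.20.

0.20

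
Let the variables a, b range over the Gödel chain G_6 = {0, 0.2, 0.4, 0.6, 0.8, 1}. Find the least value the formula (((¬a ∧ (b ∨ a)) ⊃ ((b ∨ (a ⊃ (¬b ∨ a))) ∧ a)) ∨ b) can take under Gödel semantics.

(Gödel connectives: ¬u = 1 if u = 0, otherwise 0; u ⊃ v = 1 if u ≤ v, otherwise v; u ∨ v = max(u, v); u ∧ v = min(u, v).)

0.20

The minimum is attained at a = 0, b = 0.2:
  ¬a: Gödel ¬ of 0 = 1 (operand is 0)
  (b ∨ a) = max(0.2, 0) = 0.2
  (¬a ∧ (b ∨ a)) = min(1, 0.2) = 0.2
  ¬b: Gödel ¬ of 0.2 = 0 (operand ≠ 0)
  (¬b ∨ a) = max(0, 0) = 0
  (a ⊃ (¬b ∨ a)): 0 ≤ 0, so result = 1
  (b ∨ (a ⊃ (¬b ∨ a))) = max(0.2, 1) = 1
  ((b ∨ (a ⊃ (¬b ∨ a))) ∧ a) = min(1, 0) = 0
  ((¬a ∧ (b ∨ a)) ⊃ ((b ∨ (a ⊃ (¬b ∨ a))) ∧ a)): 0.2 > 0, so result = 0
  (((¬a ∧ (b ∨ a)) ⊃ ((b ∨ (a ⊃ (¬b ∨ a))) ∧ a)) ∨ b) = max(0, 0.2) = 0.2
Checking all 36 assignments confirms none give a value below 0.20.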